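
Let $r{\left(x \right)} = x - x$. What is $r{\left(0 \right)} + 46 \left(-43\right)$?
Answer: $-1978$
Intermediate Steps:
$r{\left(x \right)} = 0$
$r{\left(0 \right)} + 46 \left(-43\right) = 0 + 46 \left(-43\right) = 0 - 1978 = -1978$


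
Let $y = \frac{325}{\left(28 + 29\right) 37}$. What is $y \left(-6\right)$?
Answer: $- \frac{650}{703} \approx -0.92461$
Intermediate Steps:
$y = \frac{325}{2109}$ ($y = \frac{325}{57 \cdot 37} = \frac{325}{2109} \approx 0.1541$)
$y \left(-6\right) = \frac{325}{2109} \left(-6\right) = - \frac{650}{703}$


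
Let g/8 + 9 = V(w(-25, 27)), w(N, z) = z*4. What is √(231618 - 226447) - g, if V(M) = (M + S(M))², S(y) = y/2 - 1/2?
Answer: -208586 + √5171 ≈ -2.0851e+5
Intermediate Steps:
S(y) = -½ + y/2 (S(y) = y*(½) - 1*½ = y/2 - ½ = -½ + y/2)
w(N, z) = 4*z
V(M) = (-½ + 3*M/2)² (V(M) = (M + (-½ + M/2))² = (-½ + 3*M/2)²)
g = 208586 (g = -72 + 8*((-1 + 3*(4*27))²/4) = -72 + 8*((-1 + 3*108)²/4) = -72 + 8*((-1 + 324)²/4) = -72 + 8*((¼)*323²) = -72 + 8*((¼)*104329) = -72 + 8*(104329/4) = -72 + 208658 = 208586)
√(231618 - 226447) - g = √(231618 - 226447) - 1*208586 = √5171 - 208586 = -208586 + √5171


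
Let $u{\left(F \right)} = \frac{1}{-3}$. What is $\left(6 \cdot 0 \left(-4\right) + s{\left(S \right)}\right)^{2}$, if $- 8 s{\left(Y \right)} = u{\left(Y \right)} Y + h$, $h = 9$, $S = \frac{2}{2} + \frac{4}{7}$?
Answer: $\frac{7921}{7056} \approx 1.1226$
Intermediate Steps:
$S = \frac{11}{7}$ ($S = 2 \cdot \frac{1}{2} + 4 \cdot \frac{1}{7} = 1 + \frac{4}{7} = \frac{11}{7} \approx 1.5714$)
$u{\left(F \right)} = - \frac{1}{3}$
$s{\left(Y \right)} = - \frac{9}{8} + \frac{Y}{24}$ ($s{\left(Y \right)} = - \frac{- \frac{Y}{3} + 9}{8} = - \frac{9 - \frac{Y}{3}}{8} = - \frac{9}{8} + \frac{Y}{24}$)
$\left(6 \cdot 0 \left(-4\right) + s{\left(S \right)}\right)^{2} = \left(6 \cdot 0 \left(-4\right) + \left(- \frac{9}{8} + \frac{1}{24} \cdot \frac{11}{7}\right)\right)^{2} = \left(0 \left(-4\right) + \left(- \frac{9}{8} + \frac{11}{168}\right)\right)^{2} = \left(0 - \frac{89}{84}\right)^{2} = \left(- \frac{89}{84}\right)^{2} = \frac{7921}{7056}$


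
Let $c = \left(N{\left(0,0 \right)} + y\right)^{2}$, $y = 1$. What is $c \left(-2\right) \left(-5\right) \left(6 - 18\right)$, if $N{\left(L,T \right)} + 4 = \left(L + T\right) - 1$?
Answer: $-1920$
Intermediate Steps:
$N{\left(L,T \right)} = -5 + L + T$ ($N{\left(L,T \right)} = -4 - \left(1 - L - T\right) = -4 + \left(-1 + L + T\right) = -5 + L + T$)
$c = 16$ ($c = \left(\left(-5 + 0 + 0\right) + 1\right)^{2} = \left(-5 + 1\right)^{2} = \left(-4\right)^{2} = 16$)
$c \left(-2\right) \left(-5\right) \left(6 - 18\right) = 16 \left(-2\right) \left(-5\right) \left(6 - 18\right) = 16 \cdot 10 \left(6 - 18\right) = 16 \cdot 10 \left(-12\right) = 16 \left(-120\right) = -1920$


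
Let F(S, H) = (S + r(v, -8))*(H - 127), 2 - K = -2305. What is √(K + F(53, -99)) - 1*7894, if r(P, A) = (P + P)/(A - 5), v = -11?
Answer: -7894 + I*√1699035/13 ≈ -7894.0 + 100.27*I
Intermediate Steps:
r(P, A) = 2*P/(-5 + A) (r(P, A) = (2*P)/(-5 + A) = 2*P/(-5 + A))
K = 2307 (K = 2 - 1*(-2305) = 2 + 2305 = 2307)
F(S, H) = (-127 + H)*(22/13 + S) (F(S, H) = (S + 2*(-11)/(-5 - 8))*(H - 127) = (S + 2*(-11)/(-13))*(-127 + H) = (S + 2*(-11)*(-1/13))*(-127 + H) = (S + 22/13)*(-127 + H) = (22/13 + S)*(-127 + H) = (-127 + H)*(22/13 + S))
√(K + F(53, -99)) - 1*7894 = √(2307 + (-2794/13 - 127*53 + (22/13)*(-99) - 99*53)) - 1*7894 = √(2307 + (-2794/13 - 6731 - 2178/13 - 5247)) - 7894 = √(2307 - 160686/13) - 7894 = √(-130695/13) - 7894 = I*√1699035/13 - 7894 = -7894 + I*√1699035/13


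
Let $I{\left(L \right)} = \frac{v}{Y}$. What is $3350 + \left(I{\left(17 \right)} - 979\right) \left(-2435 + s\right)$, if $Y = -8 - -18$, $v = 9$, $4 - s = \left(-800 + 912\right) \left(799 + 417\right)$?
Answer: $\frac{1355905063}{10} \approx 1.3559 \cdot 10^{8}$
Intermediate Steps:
$s = -136188$ ($s = 4 - \left(-800 + 912\right) \left(799 + 417\right) = 4 - 112 \cdot 1216 = 4 - 136192 = -136188$)
$Y = 10$ ($Y = -8 + 18 = 10$)
$I{\left(L \right)} = \frac{9}{10}$
$3350 + \left(I{\left(17 \right)} - 979\right) \left(-2435 + s\right) = 3350 + \left(\frac{9}{10} - 979\right) \left(-2435 - 136188\right) = 3350 - - \frac{1355871563}{10} = 3350 + \frac{1355871563}{10} = \frac{1355905063}{10}$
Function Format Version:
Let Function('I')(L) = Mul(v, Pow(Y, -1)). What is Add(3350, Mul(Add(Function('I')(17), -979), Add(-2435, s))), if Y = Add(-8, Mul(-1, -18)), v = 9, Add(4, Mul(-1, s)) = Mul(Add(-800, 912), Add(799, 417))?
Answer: Rational(1355905063, 10) ≈ 1.3559e+8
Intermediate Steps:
s = -136188 (s = Add(4, Mul(-1, Mul(Add(-800, 912), Add(799, 417)))) = Add(4, Mul(-1, Mul(112, 1216))) = Add(4, Mul(-1, 136192)) = Add(4, -136192) = -136188)
Y = 10 (Y = Add(-8, 18) = 10)
Function('I')(L) = Rational(9, 10) (Function('I')(L) = Mul(9, Pow(10, -1)) = Mul(9, Rational(1, 10)) = Rational(9, 10))
Add(3350, Mul(Add(Function('I')(17), -979), Add(-2435, s))) = Add(3350, Mul(Add(Rational(9, 10), -979), Add(-2435, -136188))) = Add(3350, Mul(Rational(-9781, 10), -138623)) = Add(3350, Rational(1355871563, 10)) = Rational(1355905063, 10)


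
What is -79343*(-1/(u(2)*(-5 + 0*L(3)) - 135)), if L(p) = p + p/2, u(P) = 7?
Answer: -79343/170 ≈ -466.72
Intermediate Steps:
L(p) = 3*p/2 (L(p) = p + p*(½) = p + p/2 = 3*p/2)
-79343*(-1/(u(2)*(-5 + 0*L(3)) - 135)) = -79343*(-1/(7*(-5 + 0*((3/2)*3)) - 135)) = -79343*(-1/(7*(-5 + 0*(9/2)) - 135)) = -79343*(-1/(7*(-5 + 0) - 135)) = -79343*(-1/(7*(-5) - 135)) = -79343*(-1/(-35 - 135)) = -79343/((-1*(-170))) = -79343/170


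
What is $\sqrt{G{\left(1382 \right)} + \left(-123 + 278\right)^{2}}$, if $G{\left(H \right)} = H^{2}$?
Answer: $\sqrt{1933949} \approx 1390.7$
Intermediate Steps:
$\sqrt{G{\left(1382 \right)} + \left(-123 + 278\right)^{2}} = \sqrt{1382^{2} + \left(-123 + 278\right)^{2}} = \sqrt{1909924 + 155^{2}} = \sqrt{1909924 + 24025} = \sqrt{1933949}$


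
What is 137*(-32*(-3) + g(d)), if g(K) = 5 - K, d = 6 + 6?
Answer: 12193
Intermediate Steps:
d = 12
137*(-32*(-3) + g(d)) = 137*(-32*(-3) + (5 - 1*12)) = 137*(96 + (5 - 12)) = 137*(96 - 7) = 137*89 = 12193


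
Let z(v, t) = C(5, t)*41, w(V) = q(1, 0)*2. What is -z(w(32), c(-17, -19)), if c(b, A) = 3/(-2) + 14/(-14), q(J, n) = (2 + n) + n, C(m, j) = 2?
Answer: -82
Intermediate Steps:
q(J, n) = 2 + 2*n
w(V) = 4 (w(V) = (2 + 2*0)*2 = (2 + 0)*2 = 2*2 = 4)
c(b, A) = -5/2 (c(b, A) = 3*(-½) + 14*(-1/14) = -3/2 - 1 = -5/2)
z(v, t) = 82 (z(v, t) = 2*41 = 82)
-z(w(32), c(-17, -19)) = -1*82 = -82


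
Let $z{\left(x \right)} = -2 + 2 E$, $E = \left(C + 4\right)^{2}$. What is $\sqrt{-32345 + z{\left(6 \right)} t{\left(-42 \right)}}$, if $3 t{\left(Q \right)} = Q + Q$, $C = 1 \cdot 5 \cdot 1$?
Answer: $5 i \sqrt{1473} \approx 191.9 i$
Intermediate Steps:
$C = 5$ ($C = 5 \cdot 1 = 5$)
$t{\left(Q \right)} = \frac{2 Q}{3}$ ($t{\left(Q \right)} = \frac{Q + Q}{3} = \frac{2 Q}{3}$)
$E = 81$ ($E = \left(5 + 4\right)^{2} = 9^{2} = 81$)
$z{\left(x \right)} = 160$ ($z{\left(x \right)} = -2 + 2 \cdot 81 = -2 + 162 = 160$)
$\sqrt{-32345 + z{\left(6 \right)} t{\left(-42 \right)}} = \sqrt{-32345 + 160 \cdot \frac{2}{3} \left(-42\right)} = \sqrt{-32345 + 160 \left(-28\right)} = \sqrt{-32345 - 4480} = \sqrt{-36825} = 5 i \sqrt{1473}$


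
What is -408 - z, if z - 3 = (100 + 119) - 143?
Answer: -487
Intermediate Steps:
z = 79 (z = 3 + ((100 + 119) - 143) = 3 + (219 - 143) = 3 + 76 = 79)
-408 - z = -408 - 1*79 = -408 - 79 = -487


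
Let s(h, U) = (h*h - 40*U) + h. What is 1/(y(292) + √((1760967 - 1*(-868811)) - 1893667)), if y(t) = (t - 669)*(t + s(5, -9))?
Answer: -257114/66106872885 - √736111/66106872885 ≈ -3.9023e-6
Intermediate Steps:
s(h, U) = h + h² - 40*U (s(h, U) = (h² - 40*U) + h = h + h² - 40*U)
y(t) = (-669 + t)*(390 + t) (y(t) = (t - 669)*(t + (5 + 5² - 40*(-9))) = (-669 + t)*(t + (5 + 25 + 360)) = (-669 + t)*(t + 390) = (-669 + t)*(390 + t))
1/(y(292) + √((1760967 - 1*(-868811)) - 1893667)) = 1/((-260910 + 292² - 279*292) + √((1760967 - 1*(-868811)) - 1893667)) = 1/((-260910 + 85264 - 81468) + √((1760967 + 868811) - 1893667)) = 1/(-257114 + √(2629778 - 1893667)) = 1/(-257114 + √736111)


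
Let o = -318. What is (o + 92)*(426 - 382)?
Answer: -9944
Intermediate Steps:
(o + 92)*(426 - 382) = (-318 + 92)*(426 - 382) = -226*44 = -9944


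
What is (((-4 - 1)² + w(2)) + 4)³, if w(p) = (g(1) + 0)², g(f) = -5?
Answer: 157464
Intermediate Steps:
w(p) = 25 (w(p) = (-5 + 0)² = (-5)² = 25)
(((-4 - 1)² + w(2)) + 4)³ = (((-4 - 1)² + 25) + 4)³ = (((-5)² + 25) + 4)³ = ((25 + 25) + 4)³ = (50 + 4)³ = 54³ = 157464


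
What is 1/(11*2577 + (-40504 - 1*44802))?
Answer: -1/56959 ≈ -1.7556e-5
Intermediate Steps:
1/(11*2577 + (-40504 - 1*44802)) = 1/(28347 + (-40504 - 44802)) = 1/(28347 - 85306) = 1/(-56959) = -1/56959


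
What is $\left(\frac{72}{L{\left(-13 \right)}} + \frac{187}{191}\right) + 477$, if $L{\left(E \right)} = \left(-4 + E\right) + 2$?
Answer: $\frac{451886}{955} \approx 473.18$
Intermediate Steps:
$L{\left(E \right)} = -2 + E$
$\left(\frac{72}{L{\left(-13 \right)}} + \frac{187}{191}\right) + 477 = \left(\frac{72}{-2 - 13} + \frac{187}{191}\right) + 477 = \left(\frac{72}{-15} + 187 \cdot \frac{1}{191}\right) + 477 = \left(72 \left(- \frac{1}{15}\right) + \frac{187}{191}\right) + 477 = \left(- \frac{24}{5} + \frac{187}{191}\right) + 477 = - \frac{3649}{955} + 477 = \frac{451886}{955}$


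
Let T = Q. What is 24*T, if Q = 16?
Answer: 384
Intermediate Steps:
T = 16
24*T = 24*16 = 384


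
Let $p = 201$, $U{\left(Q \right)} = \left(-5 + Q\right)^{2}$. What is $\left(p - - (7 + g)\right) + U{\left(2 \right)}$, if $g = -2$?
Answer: $215$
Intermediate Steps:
$\left(p - - (7 + g)\right) + U{\left(2 \right)} = \left(201 - - (7 - 2)\right) + \left(-5 + 2\right)^{2} = \left(201 - \left(-1\right) 5\right) + \left(-3\right)^{2} = \left(201 - -5\right) + 9 = \left(201 + 5\right) + 9 = 206 + 9 = 215$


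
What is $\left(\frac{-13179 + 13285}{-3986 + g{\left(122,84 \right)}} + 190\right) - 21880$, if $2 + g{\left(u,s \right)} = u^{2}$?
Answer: $- \frac{118167067}{5448} \approx -21690.0$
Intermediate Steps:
$g{\left(u,s \right)} = -2 + u^{2}$
$\left(\frac{-13179 + 13285}{-3986 + g{\left(122,84 \right)}} + 190\right) - 21880 = \left(\frac{-13179 + 13285}{-3986 - \left(2 - 122^{2}\right)} + 190\right) - 21880 = \left(\frac{106}{-3986 + \left(-2 + 14884\right)} + 190\right) - 21880 = \left(\frac{106}{-3986 + 14882} + 190\right) - 21880 = \left(\frac{106}{10896} + 190\right) - 21880 = \left(106 \cdot \frac{1}{10896} + 190\right) - 21880 = \left(\frac{53}{5448} + 190\right) - 21880 = \frac{1035173}{5448} - 21880 = - \frac{118167067}{5448}$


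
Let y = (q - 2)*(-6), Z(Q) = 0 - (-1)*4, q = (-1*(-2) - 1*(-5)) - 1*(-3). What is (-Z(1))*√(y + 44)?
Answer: -8*I ≈ -8.0*I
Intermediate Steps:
q = 10 (q = (2 + 5) + 3 = 7 + 3 = 10)
Z(Q) = 4 (Z(Q) = 0 - 1*(-4) = 0 + 4 = 4)
y = -48 (y = (10 - 2)*(-6) = 8*(-6) = -48)
(-Z(1))*√(y + 44) = (-1*4)*√(-48 + 44) = -8*I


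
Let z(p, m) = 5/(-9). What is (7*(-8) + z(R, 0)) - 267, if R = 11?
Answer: -2912/9 ≈ -323.56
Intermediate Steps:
z(p, m) = -5/9 (z(p, m) = 5*(-⅑) = -5/9)
(7*(-8) + z(R, 0)) - 267 = (7*(-8) - 5/9) - 267 = (-56 - 5/9) - 267 = -509/9 - 267 = -2912/9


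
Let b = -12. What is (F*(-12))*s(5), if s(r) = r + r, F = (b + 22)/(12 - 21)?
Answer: 400/3 ≈ 133.33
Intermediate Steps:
F = -10/9 (F = (-12 + 22)/(12 - 21) = 10/(-9) = 10*(-⅑) = -10/9 ≈ -1.1111)
s(r) = 2*r
(F*(-12))*s(5) = (-10/9*(-12))*(2*5) = (40/3)*10 = 400/3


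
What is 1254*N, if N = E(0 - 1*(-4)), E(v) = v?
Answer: 5016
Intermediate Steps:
N = 4 (N = 0 - 1*(-4) = 0 + 4 = 4)
1254*N = 1254*4 = 5016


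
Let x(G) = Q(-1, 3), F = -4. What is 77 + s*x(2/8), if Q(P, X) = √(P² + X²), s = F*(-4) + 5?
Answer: 77 + 21*√10 ≈ 143.41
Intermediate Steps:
s = 21 (s = -4*(-4) + 5 = 16 + 5 = 21)
x(G) = √10 (x(G) = √((-1)² + 3²) = √(1 + 9) = √10)
77 + s*x(2/8) = 77 + 21*√10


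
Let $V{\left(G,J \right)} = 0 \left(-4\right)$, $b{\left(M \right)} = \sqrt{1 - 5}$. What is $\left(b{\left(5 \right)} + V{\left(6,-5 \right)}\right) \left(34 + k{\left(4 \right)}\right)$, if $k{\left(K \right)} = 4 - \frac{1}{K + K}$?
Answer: $\frac{303 i}{4} \approx 75.75 i$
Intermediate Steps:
$b{\left(M \right)} = 2 i$ ($b{\left(M \right)} = \sqrt{-4} = 2 i$)
$V{\left(G,J \right)} = 0$
$k{\left(K \right)} = 4 - \frac{1}{2 K}$
$\left(b{\left(5 \right)} + V{\left(6,-5 \right)}\right) \left(34 + k{\left(4 \right)}\right) = \left(2 i + 0\right) \left(34 + \left(4 - \frac{1}{2 \cdot 4}\right)\right) = 2 i \left(34 + \left(4 - \frac{1}{8}\right)\right) = 2 i \left(34 + \frac{31}{8}\right) = 2 i \frac{303}{8} = \frac{303 i}{4}$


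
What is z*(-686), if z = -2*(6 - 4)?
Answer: 2744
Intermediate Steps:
z = -4 (z = -2*2 = -4)
z*(-686) = -4*(-686) = 2744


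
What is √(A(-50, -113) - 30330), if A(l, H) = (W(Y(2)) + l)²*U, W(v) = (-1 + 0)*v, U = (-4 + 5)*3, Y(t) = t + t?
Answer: 3*I*√2398 ≈ 146.91*I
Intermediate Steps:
Y(t) = 2*t
U = 3 (U = 1*3 = 3)
W(v) = -v
A(l, H) = 3*(-4 + l)² (A(l, H) = (-2*2 + l)²*3 = (-1*4 + l)²*3 = (-4 + l)²*3 = 3*(-4 + l)²)
√(A(-50, -113) - 30330) = √(3*(-4 - 50)² - 30330) = √(3*(-54)² - 30330) = √(3*2916 - 30330) = √(8748 - 30330) = √(-21582) = 3*I*√2398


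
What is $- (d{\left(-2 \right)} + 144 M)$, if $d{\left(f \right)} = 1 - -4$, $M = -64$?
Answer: $9211$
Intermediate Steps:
$d{\left(f \right)} = 5$ ($d{\left(f \right)} = 1 + 4 = 5$)
$- (d{\left(-2 \right)} + 144 M) = - (5 + 144 \left(-64\right)) = - (5 - 9216) = \left(-1\right) \left(-9211\right) = 9211$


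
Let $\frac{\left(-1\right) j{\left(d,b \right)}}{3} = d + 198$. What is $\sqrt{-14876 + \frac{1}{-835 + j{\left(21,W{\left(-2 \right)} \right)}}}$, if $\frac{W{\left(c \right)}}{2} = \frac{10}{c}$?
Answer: $\frac{i \sqrt{8278732389}}{746} \approx 121.97 i$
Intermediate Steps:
$W{\left(c \right)} = \frac{20}{c}$ ($W{\left(c \right)} = 2 \frac{10}{c} = \frac{20}{c}$)
$j{\left(d,b \right)} = -594 - 3 d$ ($j{\left(d,b \right)} = - 3 \left(d + 198\right) = - 3 \left(198 + d\right) = -594 - 3 d$)
$\sqrt{-14876 + \frac{1}{-835 + j{\left(21,W{\left(-2 \right)} \right)}}} = \sqrt{-14876 + \frac{1}{-835 - 657}} = \sqrt{-14876 + \frac{1}{-1492}} = \sqrt{-14876 - \frac{1}{1492}} = \sqrt{- \frac{22194993}{1492}} = \frac{i \sqrt{8278732389}}{746}$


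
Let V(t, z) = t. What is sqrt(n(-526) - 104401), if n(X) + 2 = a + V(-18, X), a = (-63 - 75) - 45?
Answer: 2*I*sqrt(26151) ≈ 323.43*I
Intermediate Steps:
a = -183 (a = -138 - 45 = -183)
n(X) = -203 (n(X) = -2 + (-183 - 18) = -2 - 201 = -203)
sqrt(n(-526) - 104401) = sqrt(-203 - 104401) = sqrt(-104604) = 2*I*sqrt(26151)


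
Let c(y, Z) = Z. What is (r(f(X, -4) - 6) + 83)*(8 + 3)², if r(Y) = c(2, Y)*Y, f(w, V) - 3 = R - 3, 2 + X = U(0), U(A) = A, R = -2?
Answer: 17787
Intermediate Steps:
X = -2 (X = -2 + 0 = -2)
f(w, V) = -2 (f(w, V) = 3 + (-2 - 3) = 3 - 5 = -2)
r(Y) = Y² (r(Y) = Y*Y = Y²)
(r(f(X, -4) - 6) + 83)*(8 + 3)² = ((-2 - 6)² + 83)*(8 + 3)² = ((-8)² + 83)*11² = (64 + 83)*121 = 147*121 = 17787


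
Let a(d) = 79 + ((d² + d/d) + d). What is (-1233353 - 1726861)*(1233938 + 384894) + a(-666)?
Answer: -4792088707078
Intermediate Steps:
a(d) = 80 + d + d² (a(d) = 79 + ((d² + 1) + d) = 79 + ((1 + d²) + d) = 79 + (1 + d + d²) = 80 + d + d²)
(-1233353 - 1726861)*(1233938 + 384894) + a(-666) = (-1233353 - 1726861)*(1233938 + 384894) + (80 - 666 + (-666)²) = -2960214*1618832 + (80 - 666 + 443556) = -4792089150048 + 442970 = -4792088707078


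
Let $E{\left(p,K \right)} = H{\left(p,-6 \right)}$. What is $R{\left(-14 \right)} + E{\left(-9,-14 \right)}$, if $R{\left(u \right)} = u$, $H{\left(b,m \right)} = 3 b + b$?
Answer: $-50$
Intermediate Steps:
$H{\left(b,m \right)} = 4 b$
$E{\left(p,K \right)} = 4 p$
$R{\left(-14 \right)} + E{\left(-9,-14 \right)} = -14 + 4 \left(-9\right) = -14 - 36 = -50$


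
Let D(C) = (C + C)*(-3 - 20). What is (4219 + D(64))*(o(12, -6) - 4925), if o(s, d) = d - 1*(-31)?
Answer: -6247500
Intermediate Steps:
o(s, d) = 31 + d (o(s, d) = d + 31 = 31 + d)
D(C) = -46*C (D(C) = (2*C)*(-23) = -46*C)
(4219 + D(64))*(o(12, -6) - 4925) = (4219 - 46*64)*((31 - 6) - 4925) = (4219 - 2944)*(25 - 4925) = 1275*(-4900) = -6247500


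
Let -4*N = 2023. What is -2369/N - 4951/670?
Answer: -3666953/1355410 ≈ -2.7054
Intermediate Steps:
N = -2023/4 (N = -1/4*2023 = -2023/4 ≈ -505.75)
-2369/N - 4951/670 = -2369/(-2023/4) - 4951/670 = -2369*(-4/2023) - 4951*1/670 = 9476/2023 - 4951/670 = -3666953/1355410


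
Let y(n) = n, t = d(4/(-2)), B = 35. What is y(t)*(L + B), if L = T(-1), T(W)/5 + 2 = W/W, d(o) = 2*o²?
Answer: 240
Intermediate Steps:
T(W) = -5 (T(W) = -10 + 5*(W/W) = -10 + 5*1 = -10 + 5 = -5)
t = 8 (t = 2*(4/(-2))² = 2*(4*(-½))² = 2*(-2)² = 2*4 = 8)
L = -5
y(t)*(L + B) = 8*(-5 + 35) = 8*30 = 240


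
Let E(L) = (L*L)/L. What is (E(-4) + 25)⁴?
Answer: 194481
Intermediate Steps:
E(L) = L (E(L) = L²/L = L)
(E(-4) + 25)⁴ = (-4 + 25)⁴ = 21⁴ = 194481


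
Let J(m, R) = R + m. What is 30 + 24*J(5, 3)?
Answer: 222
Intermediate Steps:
30 + 24*J(5, 3) = 30 + 24*(3 + 5) = 30 + 24*8 = 30 + 192 = 222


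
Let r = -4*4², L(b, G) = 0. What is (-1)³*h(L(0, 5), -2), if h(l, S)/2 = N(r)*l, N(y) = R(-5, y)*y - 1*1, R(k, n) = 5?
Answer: 0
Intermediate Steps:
r = -64 (r = -4*16 = -64)
N(y) = -1 + 5*y (N(y) = 5*y - 1*1 = 5*y - 1 = -1 + 5*y)
h(l, S) = -642*l (h(l, S) = 2*((-1 + 5*(-64))*l) = 2*((-1 - 320)*l) = 2*(-321*l) = -642*l)
(-1)³*h(L(0, 5), -2) = (-1)³*(-642*0) = -1*0 = 0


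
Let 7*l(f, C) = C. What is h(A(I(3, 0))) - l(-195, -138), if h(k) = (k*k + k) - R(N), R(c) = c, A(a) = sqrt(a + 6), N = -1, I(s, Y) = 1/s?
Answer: 568/21 + sqrt(57)/3 ≈ 29.564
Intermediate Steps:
A(a) = sqrt(6 + a)
l(f, C) = C/7
h(k) = 1 + k + k**2 (h(k) = (k*k + k) - 1*(-1) = (k**2 + k) + 1 = (k + k**2) + 1 = 1 + k + k**2)
h(A(I(3, 0))) - l(-195, -138) = (1 + sqrt(6 + 1/3) + (sqrt(6 + 1/3))**2) - (-138)/7 = (1 + sqrt(6 + 1/3) + (sqrt(6 + 1/3))**2) - 1*(-138/7) = (1 + sqrt(19/3) + (sqrt(19/3))**2) + 138/7 = (1 + sqrt(57)/3 + (sqrt(57)/3)**2) + 138/7 = (1 + sqrt(57)/3 + 19/3) + 138/7 = (22/3 + sqrt(57)/3) + 138/7 = 568/21 + sqrt(57)/3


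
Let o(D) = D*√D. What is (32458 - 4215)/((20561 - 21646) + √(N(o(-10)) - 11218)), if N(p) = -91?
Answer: -30643655/1188534 - 28243*I*√11309/1188534 ≈ -25.783 - 2.527*I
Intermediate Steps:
o(D) = D^(3/2)
(32458 - 4215)/((20561 - 21646) + √(N(o(-10)) - 11218)) = (32458 - 4215)/((20561 - 21646) + √(-91 - 11218)) = 28243/(-1085 + √(-11309)) = 28243/(-1085 + I*√11309)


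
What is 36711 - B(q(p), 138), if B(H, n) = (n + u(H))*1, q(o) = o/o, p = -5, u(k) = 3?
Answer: 36570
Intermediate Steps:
q(o) = 1
B(H, n) = 3 + n (B(H, n) = (n + 3)*1 = (3 + n)*1 = 3 + n)
36711 - B(q(p), 138) = 36711 - (3 + 138) = 36711 - 1*141 = 36711 - 141 = 36570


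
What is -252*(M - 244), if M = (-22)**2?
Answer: -60480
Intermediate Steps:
M = 484
-252*(M - 244) = -252*(484 - 244) = -252*240 = -60480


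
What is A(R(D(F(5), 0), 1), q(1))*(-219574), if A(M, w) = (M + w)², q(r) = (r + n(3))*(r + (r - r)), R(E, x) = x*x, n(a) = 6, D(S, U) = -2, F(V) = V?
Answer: -14052736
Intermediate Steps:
R(E, x) = x²
q(r) = r*(6 + r) (q(r) = (r + 6)*(r + (r - r)) = (6 + r)*(r + 0) = (6 + r)*r = r*(6 + r))
A(R(D(F(5), 0), 1), q(1))*(-219574) = (1² + 1*(6 + 1))²*(-219574) = (1 + 1*7)²*(-219574) = (1 + 7)²*(-219574) = 8²*(-219574) = 64*(-219574) = -14052736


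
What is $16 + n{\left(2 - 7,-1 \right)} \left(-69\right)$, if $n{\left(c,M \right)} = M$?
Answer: $85$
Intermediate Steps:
$16 + n{\left(2 - 7,-1 \right)} \left(-69\right) = 16 - -69 = 16 + 69 = 85$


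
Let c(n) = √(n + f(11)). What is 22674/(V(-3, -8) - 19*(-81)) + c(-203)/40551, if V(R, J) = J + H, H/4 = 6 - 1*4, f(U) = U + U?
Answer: 7558/513 + I*√181/40551 ≈ 14.733 + 0.00033177*I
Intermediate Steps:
f(U) = 2*U
H = 8 (H = 4*(6 - 1*4) = 4*(6 - 4) = 4*2 = 8)
V(R, J) = 8 + J (V(R, J) = J + 8 = 8 + J)
c(n) = √(22 + n) (c(n) = √(n + 2*11) = √(n + 22) = √(22 + n))
22674/(V(-3, -8) - 19*(-81)) + c(-203)/40551 = 22674/((8 - 8) - 19*(-81)) + √(22 - 203)/40551 = 22674/(0 + 1539) + √(-181)*(1/40551) = 22674/1539 + (I*√181)*(1/40551) = 22674*(1/1539) + I*√181/40551 = 7558/513 + I*√181/40551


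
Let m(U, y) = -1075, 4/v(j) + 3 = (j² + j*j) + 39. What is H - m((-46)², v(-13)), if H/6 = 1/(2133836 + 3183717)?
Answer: 5716369481/5317553 ≈ 1075.0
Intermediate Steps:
v(j) = 4/(36 + 2*j²) (v(j) = 4/(-3 + ((j² + j*j) + 39)) = 4/(-3 + ((j² + j²) + 39)) = 4/(-3 + (2*j² + 39)) = 4/(-3 + (39 + 2*j²)) = 4/(36 + 2*j²))
H = 6/5317553 (H = 6/(2133836 + 3183717) = 6/5317553 ≈ 1.1283e-6)
H - m((-46)², v(-13)) = 6/5317553 - 1*(-1075) = 6/5317553 + 1075 = 5716369481/5317553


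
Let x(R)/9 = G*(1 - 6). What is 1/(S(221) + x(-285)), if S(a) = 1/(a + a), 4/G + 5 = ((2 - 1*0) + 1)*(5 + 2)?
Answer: -884/9943 ≈ -0.088907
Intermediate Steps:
G = ¼ (G = 4/(-5 + ((2 - 1*0) + 1)*(5 + 2)) = 4/(-5 + ((2 + 0) + 1)*7) = 4/(-5 + (2 + 1)*7) = 4/(-5 + 3*7) = 4/(-5 + 21) = 4/16 = 4*(1/16) = ¼ ≈ 0.25000)
x(R) = -45/4 (x(R) = 9*((1 - 6)/4) = 9*((¼)*(-5)) = 9*(-5/4) = -45/4)
S(a) = 1/(2*a)
1/(S(221) + x(-285)) = 1/((½)/221 - 45/4) = 1/((½)*(1/221) - 45/4) = 1/(1/442 - 45/4) = 1/(-9943/884) = -884/9943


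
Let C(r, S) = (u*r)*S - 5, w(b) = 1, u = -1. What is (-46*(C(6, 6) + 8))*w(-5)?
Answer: 1518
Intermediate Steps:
C(r, S) = -5 - S*r (C(r, S) = (-r)*S - 5 = -S*r - 5 = -5 - S*r)
(-46*(C(6, 6) + 8))*w(-5) = -46*((-5 - 1*6*6) + 8)*1 = -46*((-5 - 36) + 8)*1 = -46*(-41 + 8)*1 = -46*(-33)*1 = 1518*1 = 1518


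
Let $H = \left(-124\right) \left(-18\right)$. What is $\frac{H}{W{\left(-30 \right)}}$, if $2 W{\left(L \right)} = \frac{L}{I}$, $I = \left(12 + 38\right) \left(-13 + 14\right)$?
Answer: $-7440$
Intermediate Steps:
$I = 50$ ($I = 50 \cdot 1 = 50$)
$W{\left(L \right)} = \frac{L}{100}$ ($W{\left(L \right)} = \frac{L \frac{1}{50}}{2} = \frac{\frac{1}{50} L}{2} = \frac{L}{100}$)
$H = 2232$
$\frac{H}{W{\left(-30 \right)}} = \frac{2232}{\frac{1}{100} \left(-30\right)} = \frac{2232}{- \frac{3}{10}} = 2232 \left(- \frac{10}{3}\right) = -7440$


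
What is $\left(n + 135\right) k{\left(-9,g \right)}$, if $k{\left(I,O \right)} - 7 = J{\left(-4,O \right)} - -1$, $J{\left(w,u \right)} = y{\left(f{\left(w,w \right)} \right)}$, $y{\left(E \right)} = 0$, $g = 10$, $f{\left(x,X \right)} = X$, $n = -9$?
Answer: $1008$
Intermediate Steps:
$J{\left(w,u \right)} = 0$
$k{\left(I,O \right)} = 8$ ($k{\left(I,O \right)} = 7 + \left(0 - -1\right) = 7 + \left(0 + 1\right) = 7 + 1 = 8$)
$\left(n + 135\right) k{\left(-9,g \right)} = \left(-9 + 135\right) 8 = 126 \cdot 8 = 1008$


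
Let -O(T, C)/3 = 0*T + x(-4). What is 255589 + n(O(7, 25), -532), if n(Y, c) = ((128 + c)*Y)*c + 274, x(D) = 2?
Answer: -1033705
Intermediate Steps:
O(T, C) = -6 (O(T, C) = -3*(0*T + 2) = -3*(0 + 2) = -3*2 = -6)
n(Y, c) = 274 + Y*c*(128 + c) (n(Y, c) = (Y*(128 + c))*c + 274 = Y*c*(128 + c) + 274 = 274 + Y*c*(128 + c))
255589 + n(O(7, 25), -532) = 255589 + (274 - 6*(-532)² + 128*(-6)*(-532)) = 255589 + (274 - 6*283024 + 408576) = 255589 + (274 - 1698144 + 408576) = 255589 - 1289294 = -1033705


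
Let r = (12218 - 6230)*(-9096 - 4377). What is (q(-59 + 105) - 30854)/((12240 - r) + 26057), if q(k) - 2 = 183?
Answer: -30669/80714621 ≈ -0.00037997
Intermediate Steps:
q(k) = 185 (q(k) = 2 + 183 = 185)
r = -80676324 (r = 5988*(-13473) = -80676324)
(q(-59 + 105) - 30854)/((12240 - r) + 26057) = (185 - 30854)/((12240 - 1*(-80676324)) + 26057) = -30669/((12240 + 80676324) + 26057) = -30669/(80688564 + 26057) = -30669/80714621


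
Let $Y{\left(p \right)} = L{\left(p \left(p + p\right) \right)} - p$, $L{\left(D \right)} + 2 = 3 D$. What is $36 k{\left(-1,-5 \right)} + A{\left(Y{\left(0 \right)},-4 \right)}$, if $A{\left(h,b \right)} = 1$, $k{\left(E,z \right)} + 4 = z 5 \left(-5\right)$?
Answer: $4357$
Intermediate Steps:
$L{\left(D \right)} = -2 + 3 D$
$Y{\left(p \right)} = -2 - p + 6 p^{2}$ ($Y{\left(p \right)} = \left(-2 + 3 p \left(p + p\right)\right) - p = \left(-2 + 3 p 2 p\right) - p = \left(-2 + 3 \cdot 2 p^{2}\right) - p = \left(-2 + 6 p^{2}\right) - p = -2 - p + 6 p^{2}$)
$k{\left(E,z \right)} = -4 - 25 z$ ($k{\left(E,z \right)} = -4 + z 5 \left(-5\right) = -4 + 5 z \left(-5\right) = -4 - 25 z$)
$36 k{\left(-1,-5 \right)} + A{\left(Y{\left(0 \right)},-4 \right)} = 36 \left(-4 - -125\right) + 1 = 36 \left(-4 + 125\right) + 1 = 36 \cdot 121 + 1 = 4356 + 1 = 4357$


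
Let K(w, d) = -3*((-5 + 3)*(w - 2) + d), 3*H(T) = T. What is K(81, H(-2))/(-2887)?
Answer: -476/2887 ≈ -0.16488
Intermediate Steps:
H(T) = T/3
K(w, d) = -12 - 3*d + 6*w (K(w, d) = -3*(-2*(-2 + w) + d) = -3*((4 - 2*w) + d) = -3*(4 + d - 2*w) = -12 - 3*d + 6*w)
K(81, H(-2))/(-2887) = (-12 - (-2) + 6*81)/(-2887) = (-12 - 3*(-2/3) + 486)*(-1/2887) = (-12 + 2 + 486)*(-1/2887) = 476*(-1/2887) = -476/2887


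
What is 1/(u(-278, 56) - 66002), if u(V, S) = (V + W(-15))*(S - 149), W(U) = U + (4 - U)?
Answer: -1/40520 ≈ -2.4679e-5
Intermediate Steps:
W(U) = 4
u(V, S) = (-149 + S)*(4 + V) (u(V, S) = (V + 4)*(S - 149) = (4 + V)*(-149 + S) = (-149 + S)*(4 + V))
1/(u(-278, 56) - 66002) = 1/((-596 - 149*(-278) + 4*56 + 56*(-278)) - 66002) = 1/((-596 + 41422 + 224 - 15568) - 66002) = 1/(25482 - 66002) = 1/(-40520) = -1/40520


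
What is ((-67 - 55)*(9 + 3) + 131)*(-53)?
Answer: 70649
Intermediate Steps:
((-67 - 55)*(9 + 3) + 131)*(-53) = (-122*12 + 131)*(-53) = (-1464 + 131)*(-53) = -1333*(-53) = 70649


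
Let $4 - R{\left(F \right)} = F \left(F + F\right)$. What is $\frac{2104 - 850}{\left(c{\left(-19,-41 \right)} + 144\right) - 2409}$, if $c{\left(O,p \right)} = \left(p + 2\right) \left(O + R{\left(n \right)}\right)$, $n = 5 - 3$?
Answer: $- \frac{11}{12} \approx -0.91667$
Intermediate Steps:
$n = 2$
$R{\left(F \right)} = 4 - 2 F^{2}$ ($R{\left(F \right)} = 4 - F \left(F + F\right) = 4 - F 2 F = 4 - 2 F^{2}$)
$c{\left(O,p \right)} = \left(-4 + O\right) \left(2 + p\right)$ ($c{\left(O,p \right)} = \left(p + 2\right) \left(O + \left(4 - 2 \cdot 2^{2}\right)\right) = \left(2 + p\right) \left(O + \left(4 - 8\right)\right) = \left(2 + p\right) \left(O - 4\right) = \left(2 + p\right) \left(-4 + O\right) = \left(-4 + O\right) \left(2 + p\right)$)
$\frac{2104 - 850}{\left(c{\left(-19,-41 \right)} + 144\right) - 2409} = \frac{2104 - 850}{\left(\left(-8 - -164 + 2 \left(-19\right) - -779\right) + 144\right) - 2409} = \frac{1254}{\left(\left(-8 + 164 - 38 + 779\right) + 144\right) - 2409} = \frac{1254}{\left(897 + 144\right) - 2409} = \frac{1254}{1041 - 2409} = \frac{1254}{-1368} = 1254 \left(- \frac{1}{1368}\right) = - \frac{11}{12}$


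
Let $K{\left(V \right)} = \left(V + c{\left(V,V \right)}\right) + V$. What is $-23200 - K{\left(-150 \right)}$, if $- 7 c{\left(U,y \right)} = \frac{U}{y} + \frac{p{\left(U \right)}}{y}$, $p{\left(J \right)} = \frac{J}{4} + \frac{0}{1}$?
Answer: $- \frac{641195}{28} \approx -22900.0$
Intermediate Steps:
$p{\left(J \right)} = \frac{J}{4}$ ($p{\left(J \right)} = J \frac{1}{4} + 0 \cdot 1 = \frac{J}{4} + 0 = \frac{J}{4}$)
$c{\left(U,y \right)} = - \frac{5 U}{28 y}$ ($c{\left(U,y \right)} = - \frac{\frac{U}{y} + \frac{\frac{1}{4} U}{y}}{7} = - \frac{\frac{U}{y} + \frac{U}{4 y}}{7} = - \frac{\frac{5}{4} U \frac{1}{y}}{7} = - \frac{5 U}{28 y}$)
$K{\left(V \right)} = - \frac{5}{28} + 2 V$ ($K{\left(V \right)} = \left(V - \frac{5 V}{28 V}\right) + V = \left(V - \frac{5}{28}\right) + V = \left(- \frac{5}{28} + V\right) + V = - \frac{5}{28} + 2 V$)
$-23200 - K{\left(-150 \right)} = -23200 - \left(- \frac{5}{28} + 2 \left(-150\right)\right) = -23200 - \left(- \frac{5}{28} - 300\right) = -23200 - - \frac{8405}{28} = -23200 + \frac{8405}{28} = - \frac{641195}{28}$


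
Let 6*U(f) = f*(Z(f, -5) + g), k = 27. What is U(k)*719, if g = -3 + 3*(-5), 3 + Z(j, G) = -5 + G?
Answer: -200601/2 ≈ -1.0030e+5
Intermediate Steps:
Z(j, G) = -8 + G (Z(j, G) = -3 + (-5 + G) = -8 + G)
g = -18 (g = -3 - 15 = -18)
U(f) = -31*f/6 (U(f) = (f*((-8 - 5) - 18))/6 = (f*(-13 - 18))/6 = (f*(-31))/6 = (-31*f)/6 = -31*f/6)
U(k)*719 = -31/6*27*719 = -279/2*719 = -200601/2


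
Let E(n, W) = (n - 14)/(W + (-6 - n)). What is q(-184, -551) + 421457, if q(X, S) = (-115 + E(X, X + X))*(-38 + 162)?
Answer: 38695991/95 ≈ 4.0733e+5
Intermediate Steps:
E(n, W) = (-14 + n)/(-6 + W - n)
q(X, S) = -14260 + 124*(14 - X)/(6 - X) (q(X, S) = (-115 + (14 - X)/(6 + X - (X + X)))*(-38 + 162) = (-115 + (14 - X)/(6 + X - 2*X))*124 = (-115 + (14 - X)/(6 - X))*124 = -14260 + 124*(14 - X)/(6 - X))
q(-184, -551) + 421457 = 248*(338 - 57*(-184))/(-6 - 184) + 421457 = 248*(338 + 10488)/(-190) + 421457 = 248*(-1/190)*10826 + 421457 = -1342424/95 + 421457 = 38695991/95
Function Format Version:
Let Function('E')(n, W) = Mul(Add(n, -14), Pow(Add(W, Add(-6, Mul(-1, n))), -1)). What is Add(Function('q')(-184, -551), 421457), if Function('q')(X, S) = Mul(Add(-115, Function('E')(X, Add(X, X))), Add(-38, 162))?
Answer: Rational(38695991, 95) ≈ 4.0733e+5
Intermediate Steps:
Function('E')(n, W) = Mul(Pow(Add(-6, W, Mul(-1, n)), -1), Add(-14, n)) (Function('E')(n, W) = Mul(Add(-14, n), Pow(Add(-6, W, Mul(-1, n)), -1)) = Mul(Pow(Add(-6, W, Mul(-1, n)), -1), Add(-14, n)))
Function('q')(X, S) = Add(-14260, Mul(124, Pow(Add(6, Mul(-1, X)), -1), Add(14, Mul(-1, X)))) (Function('q')(X, S) = Mul(Add(-115, Mul(Pow(Add(6, X, Mul(-1, Add(X, X))), -1), Add(14, Mul(-1, X)))), Add(-38, 162)) = Mul(Add(-115, Mul(Pow(Add(6, X, Mul(-1, Mul(2, X))), -1), Add(14, Mul(-1, X)))), 124) = Mul(Add(-115, Mul(Pow(Add(6, X, Mul(-2, X)), -1), Add(14, Mul(-1, X)))), 124) = Mul(Add(-115, Mul(Pow(Add(6, Mul(-1, X)), -1), Add(14, Mul(-1, X)))), 124) = Add(-14260, Mul(124, Pow(Add(6, Mul(-1, X)), -1), Add(14, Mul(-1, X)))))
Add(Function('q')(-184, -551), 421457) = Add(Mul(248, Pow(Add(-6, -184), -1), Add(338, Mul(-57, -184))), 421457) = Add(Mul(248, Pow(-190, -1), Add(338, 10488)), 421457) = Add(Mul(248, Rational(-1, 190), 10826), 421457) = Add(Rational(-1342424, 95), 421457) = Rational(38695991, 95)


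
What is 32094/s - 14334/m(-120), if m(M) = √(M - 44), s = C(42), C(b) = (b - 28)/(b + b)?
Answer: 192564 + 7167*I*√41/41 ≈ 1.9256e+5 + 1119.3*I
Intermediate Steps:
C(b) = (-28 + b)/(2*b) (C(b) = (-28 + b)/((2*b)) = (-28 + b)*(1/(2*b)) = (-28 + b)/(2*b))
s = ⅙ (s = (½)*(-28 + 42)/42 = (½)*(1/42)*14 = ⅙ ≈ 0.16667)
m(M) = √(-44 + M)
32094/s - 14334/m(-120) = 32094/(⅙) - 14334/√(-44 - 120) = 32094*6 - 14334*(-I*√41/82) = 192564 - 14334*(-I*√41/82) = 192564 - (-7167)*I*√41/41 = 192564 + 7167*I*√41/41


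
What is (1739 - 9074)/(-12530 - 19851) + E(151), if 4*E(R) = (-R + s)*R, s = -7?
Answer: -386258279/64762 ≈ -5964.3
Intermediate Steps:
E(R) = R*(-7 - R)/4 (E(R) = ((-R - 7)*R)/4 = ((-7 - R)*R)/4 = (R*(-7 - R))/4 = R*(-7 - R)/4)
(1739 - 9074)/(-12530 - 19851) + E(151) = (1739 - 9074)/(-12530 - 19851) - ¼*151*(7 + 151) = -7335/(-32381) - ¼*151*158 = -7335*(-1/32381) - 11929/2 = 7335/32381 - 11929/2 = -386258279/64762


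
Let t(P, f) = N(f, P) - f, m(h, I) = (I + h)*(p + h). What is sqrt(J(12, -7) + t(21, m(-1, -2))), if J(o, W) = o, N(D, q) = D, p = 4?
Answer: 2*sqrt(3) ≈ 3.4641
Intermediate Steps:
m(h, I) = (4 + h)*(I + h) (m(h, I) = (I + h)*(4 + h) = (4 + h)*(I + h))
t(P, f) = 0 (t(P, f) = f - f = 0)
sqrt(J(12, -7) + t(21, m(-1, -2))) = sqrt(12 + 0) = sqrt(12) = 2*sqrt(3)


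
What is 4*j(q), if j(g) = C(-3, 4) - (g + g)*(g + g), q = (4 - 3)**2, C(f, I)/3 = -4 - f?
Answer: -28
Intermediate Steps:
C(f, I) = -12 - 3*f (C(f, I) = 3*(-4 - f) = -12 - 3*f)
q = 1 (q = 1**2 = 1)
j(g) = -3 - 4*g**2 (j(g) = (-12 - 3*(-3)) - (g + g)*(g + g) = (-12 + 9) - 2*g*2*g = -3 - 4*g**2)
4*j(q) = 4*(-3 - 4*1**2) = 4*(-3 - 4*1) = 4*(-3 - 4) = 4*(-7) = -28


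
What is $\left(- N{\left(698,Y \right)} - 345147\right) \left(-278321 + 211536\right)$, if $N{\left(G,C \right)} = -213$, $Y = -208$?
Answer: $23036417190$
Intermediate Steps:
$\left(- N{\left(698,Y \right)} - 345147\right) \left(-278321 + 211536\right) = \left(\left(-1\right) \left(-213\right) - 345147\right) \left(-278321 + 211536\right) = \left(213 - 345147\right) \left(-66785\right) = \left(-344934\right) \left(-66785\right) = 23036417190$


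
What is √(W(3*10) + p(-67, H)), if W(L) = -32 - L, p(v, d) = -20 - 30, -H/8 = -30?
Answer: 4*I*√7 ≈ 10.583*I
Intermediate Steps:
H = 240 (H = -8*(-30) = 240)
p(v, d) = -50
√(W(3*10) + p(-67, H)) = √((-32 - 3*10) - 50) = √((-32 - 1*30) - 50) = √((-32 - 30) - 50) = √(-62 - 50) = √(-112) = 4*I*√7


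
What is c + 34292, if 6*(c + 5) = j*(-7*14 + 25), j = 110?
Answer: 98846/3 ≈ 32949.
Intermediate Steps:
c = -4030/3 (c = -5 + (110*(-7*14 + 25))/6 = -5 + (110*(-98 + 25))/6 = -5 + (110*(-73))/6 = -5 + (⅙)*(-8030) = -5 - 4015/3 = -4030/3 ≈ -1343.3)
c + 34292 = -4030/3 + 34292 = 98846/3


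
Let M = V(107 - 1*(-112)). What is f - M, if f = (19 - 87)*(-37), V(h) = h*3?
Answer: 1859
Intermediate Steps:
V(h) = 3*h
M = 657 (M = 3*(107 - 1*(-112)) = 3*(107 + 112) = 3*219 = 657)
f = 2516 (f = -68*(-37) = 2516)
f - M = 2516 - 1*657 = 2516 - 657 = 1859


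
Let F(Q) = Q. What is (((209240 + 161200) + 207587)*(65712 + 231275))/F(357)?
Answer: 171666504649/357 ≈ 4.8086e+8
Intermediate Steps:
(((209240 + 161200) + 207587)*(65712 + 231275))/F(357) = (((209240 + 161200) + 207587)*(65712 + 231275))/357 = ((370440 + 207587)*296987)*(1/357) = (578027*296987)*(1/357) = 171666504649*(1/357) = 171666504649/357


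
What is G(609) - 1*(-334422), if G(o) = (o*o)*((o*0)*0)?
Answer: 334422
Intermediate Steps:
G(o) = 0 (G(o) = o**2*(0*0) = o**2*0 = 0)
G(609) - 1*(-334422) = 0 - 1*(-334422) = 0 + 334422 = 334422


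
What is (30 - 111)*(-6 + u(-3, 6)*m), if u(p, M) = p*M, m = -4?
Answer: -5346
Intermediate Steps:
u(p, M) = M*p
(30 - 111)*(-6 + u(-3, 6)*m) = (30 - 111)*(-6 + (6*(-3))*(-4)) = -81*(-6 - 18*(-4)) = -81*(-6 + 72) = -81*66 = -5346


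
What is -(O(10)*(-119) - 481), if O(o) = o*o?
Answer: 12381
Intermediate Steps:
O(o) = o**2
-(O(10)*(-119) - 481) = -(10**2*(-119) - 481) = -(100*(-119) - 481) = -(-11900 - 481) = -1*(-12381) = 12381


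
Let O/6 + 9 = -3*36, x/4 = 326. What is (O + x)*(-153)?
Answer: -92106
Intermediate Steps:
x = 1304 (x = 4*326 = 1304)
O = -702 (O = -54 + 6*(-3*36) = -54 + 6*(-108) = -54 - 648 = -702)
(O + x)*(-153) = (-702 + 1304)*(-153) = 602*(-153) = -92106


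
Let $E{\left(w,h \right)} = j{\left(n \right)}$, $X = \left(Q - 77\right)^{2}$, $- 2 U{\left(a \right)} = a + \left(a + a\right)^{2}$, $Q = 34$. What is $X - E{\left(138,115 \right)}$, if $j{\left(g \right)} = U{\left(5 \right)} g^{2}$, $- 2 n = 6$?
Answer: $\frac{4643}{2} \approx 2321.5$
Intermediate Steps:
$U{\left(a \right)} = - 2 a^{2} - \frac{a}{2}$ ($U{\left(a \right)} = - \frac{a + \left(a + a\right)^{2}}{2} = - \frac{a + \left(2 a\right)^{2}}{2} = - \frac{a + 4 a^{2}}{2} = - 2 a^{2} - \frac{a}{2}$)
$n = -3$ ($n = \left(- \frac{1}{2}\right) 6 = -3$)
$j{\left(g \right)} = - \frac{105 g^{2}}{2}$ ($j{\left(g \right)} = \left(- \frac{1}{2}\right) 5 \left(1 + 4 \cdot 5\right) g^{2} = \left(- \frac{1}{2}\right) 5 \left(1 + 20\right) g^{2} = \left(- \frac{1}{2}\right) 5 \cdot 21 g^{2} = - \frac{105 g^{2}}{2}$)
$X = 1849$ ($X = \left(34 - 77\right)^{2} = \left(-43\right)^{2} = 1849$)
$E{\left(w,h \right)} = - \frac{945}{2}$ ($E{\left(w,h \right)} = - \frac{105 \left(-3\right)^{2}}{2} = \left(- \frac{105}{2}\right) 9 = - \frac{945}{2}$)
$X - E{\left(138,115 \right)} = 1849 - - \frac{945}{2} = 1849 + \frac{945}{2} = \frac{4643}{2}$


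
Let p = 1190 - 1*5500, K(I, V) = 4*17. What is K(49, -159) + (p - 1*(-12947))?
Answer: 8705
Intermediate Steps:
K(I, V) = 68
p = -4310 (p = 1190 - 5500 = -4310)
K(49, -159) + (p - 1*(-12947)) = 68 + (-4310 - 1*(-12947)) = 68 + (-4310 + 12947) = 68 + 8637 = 8705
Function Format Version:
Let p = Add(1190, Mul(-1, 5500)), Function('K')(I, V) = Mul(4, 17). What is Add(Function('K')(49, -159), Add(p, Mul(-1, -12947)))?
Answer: 8705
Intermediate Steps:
Function('K')(I, V) = 68
p = -4310 (p = Add(1190, -5500) = -4310)
Add(Function('K')(49, -159), Add(p, Mul(-1, -12947))) = Add(68, Add(-4310, Mul(-1, -12947))) = Add(68, Add(-4310, 12947)) = Add(68, 8637) = 8705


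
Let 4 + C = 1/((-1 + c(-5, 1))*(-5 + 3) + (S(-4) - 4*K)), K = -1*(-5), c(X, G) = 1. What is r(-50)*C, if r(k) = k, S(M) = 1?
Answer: 3850/19 ≈ 202.63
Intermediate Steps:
K = 5
C = -77/19 (C = -4 + 1/((-1 + 1)*(-5 + 3) + (1 - 4*5)) = -4 + 1/(0*(-2) + (1 - 20)) = -4 + 1/(0 - 19) = -4 + 1/(-19) = -4 - 1/19 = -77/19 ≈ -4.0526)
r(-50)*C = -50*(-77/19) = 3850/19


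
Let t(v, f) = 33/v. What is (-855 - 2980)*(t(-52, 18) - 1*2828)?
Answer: 43391255/4 ≈ 1.0848e+7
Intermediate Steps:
(-855 - 2980)*(t(-52, 18) - 1*2828) = (-855 - 2980)*(33/(-52) - 1*2828) = -3835*(33*(-1/52) - 2828) = -3835*(-33/52 - 2828) = -3835*(-147089/52) = 43391255/4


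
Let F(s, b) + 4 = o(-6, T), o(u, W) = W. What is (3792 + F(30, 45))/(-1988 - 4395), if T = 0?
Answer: -3788/6383 ≈ -0.59345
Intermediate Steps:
F(s, b) = -4 (F(s, b) = -4 + 0 = -4)
(3792 + F(30, 45))/(-1988 - 4395) = (3792 - 4)/(-1988 - 4395) = 3788/(-6383) = 3788*(-1/6383) = -3788/6383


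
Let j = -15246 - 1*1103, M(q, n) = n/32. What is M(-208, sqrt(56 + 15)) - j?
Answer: 16349 + sqrt(71)/32 ≈ 16349.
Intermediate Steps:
M(q, n) = n/32 (M(q, n) = n*(1/32) = n/32)
j = -16349 (j = -15246 - 1103 = -16349)
M(-208, sqrt(56 + 15)) - j = sqrt(56 + 15)/32 - 1*(-16349) = sqrt(71)/32 + 16349 = 16349 + sqrt(71)/32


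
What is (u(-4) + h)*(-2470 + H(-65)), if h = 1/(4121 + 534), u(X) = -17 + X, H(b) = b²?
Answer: -34311654/931 ≈ -36855.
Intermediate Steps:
h = 1/4655 ≈ 0.00021482
(u(-4) + h)*(-2470 + H(-65)) = ((-17 - 4) + 1/4655)*(-2470 + (-65)²) = (-21 + 1/4655)*(-2470 + 4225) = -97754/4655*1755 = -34311654/931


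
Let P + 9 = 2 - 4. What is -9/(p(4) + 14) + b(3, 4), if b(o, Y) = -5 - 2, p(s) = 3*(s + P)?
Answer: -40/7 ≈ -5.7143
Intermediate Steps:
P = -11 (P = -9 + (2 - 4) = -9 - 2 = -11)
p(s) = -33 + 3*s (p(s) = 3*(s - 11) = 3*(-11 + s) = -33 + 3*s)
b(o, Y) = -7
-9/(p(4) + 14) + b(3, 4) = -9/((-33 + 3*4) + 14) - 7 = -9/((-33 + 12) + 14) - 7 = -9/(-21 + 14) - 7 = -9/(-7) - 7 = -⅐*(-9) - 7 = 9/7 - 7 = -40/7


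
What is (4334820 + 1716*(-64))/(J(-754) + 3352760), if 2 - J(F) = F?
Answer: 1056249/838379 ≈ 1.2599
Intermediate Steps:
J(F) = 2 - F
(4334820 + 1716*(-64))/(J(-754) + 3352760) = (4334820 + 1716*(-64))/((2 - 1*(-754)) + 3352760) = (4334820 - 109824)/((2 + 754) + 3352760) = 4224996/(756 + 3352760) = 4224996/3353516 = 4224996*(1/3353516) = 1056249/838379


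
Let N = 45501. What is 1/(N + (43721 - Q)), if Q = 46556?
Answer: 1/42666 ≈ 2.3438e-5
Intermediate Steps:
1/(N + (43721 - Q)) = 1/(45501 + (43721 - 1*46556)) = 1/(45501 + (43721 - 46556)) = 1/(45501 - 2835) = 1/42666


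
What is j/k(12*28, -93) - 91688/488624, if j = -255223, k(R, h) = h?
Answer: 502820791/183234 ≈ 2744.1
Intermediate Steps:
j/k(12*28, -93) - 91688/488624 = -255223/(-93) - 91688/488624 = -255223*(-1/93) - 91688*1/488624 = 8233/3 - 11461/61078 = 502820791/183234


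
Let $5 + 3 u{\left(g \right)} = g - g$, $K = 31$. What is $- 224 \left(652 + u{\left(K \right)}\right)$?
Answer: $- \frac{437024}{3} \approx -1.4567 \cdot 10^{5}$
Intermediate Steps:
$u{\left(g \right)} = - \frac{5}{3}$ ($u{\left(g \right)} = - \frac{5}{3} + \frac{g - g}{3} = - \frac{5}{3} + \frac{1}{3} \cdot 0 = - \frac{5}{3} + 0 = - \frac{5}{3}$)
$- 224 \left(652 + u{\left(K \right)}\right) = - 224 \left(652 - \frac{5}{3}\right) = \left(-224\right) \frac{1951}{3} = - \frac{437024}{3}$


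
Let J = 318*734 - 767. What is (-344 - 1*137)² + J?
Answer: 464006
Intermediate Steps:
J = 232645 (J = 233412 - 767 = 232645)
(-344 - 1*137)² + J = (-344 - 1*137)² + 232645 = (-344 - 137)² + 232645 = (-481)² + 232645 = 231361 + 232645 = 464006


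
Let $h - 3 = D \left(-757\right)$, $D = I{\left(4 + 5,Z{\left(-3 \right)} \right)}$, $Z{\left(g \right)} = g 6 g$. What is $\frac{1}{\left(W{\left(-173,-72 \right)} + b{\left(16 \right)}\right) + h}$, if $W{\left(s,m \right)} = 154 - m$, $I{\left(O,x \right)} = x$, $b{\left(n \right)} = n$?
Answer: $- \frac{1}{40633} \approx -2.4611 \cdot 10^{-5}$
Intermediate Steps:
$Z{\left(g \right)} = 6 g^{2}$ ($Z{\left(g \right)} = 6 g g = 6 g^{2}$)
$D = 54$ ($D = 6 \left(-3\right)^{2} = 6 \cdot 9 = 54$)
$h = -40875$ ($h = 3 + 54 \left(-757\right) = 3 - 40878 = -40875$)
$\frac{1}{\left(W{\left(-173,-72 \right)} + b{\left(16 \right)}\right) + h} = \frac{1}{\left(\left(154 - -72\right) + 16\right) - 40875} = \frac{1}{\left(\left(154 + 72\right) + 16\right) - 40875} = \frac{1}{\left(226 + 16\right) - 40875} = \frac{1}{242 - 40875} = \frac{1}{-40633} = - \frac{1}{40633}$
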